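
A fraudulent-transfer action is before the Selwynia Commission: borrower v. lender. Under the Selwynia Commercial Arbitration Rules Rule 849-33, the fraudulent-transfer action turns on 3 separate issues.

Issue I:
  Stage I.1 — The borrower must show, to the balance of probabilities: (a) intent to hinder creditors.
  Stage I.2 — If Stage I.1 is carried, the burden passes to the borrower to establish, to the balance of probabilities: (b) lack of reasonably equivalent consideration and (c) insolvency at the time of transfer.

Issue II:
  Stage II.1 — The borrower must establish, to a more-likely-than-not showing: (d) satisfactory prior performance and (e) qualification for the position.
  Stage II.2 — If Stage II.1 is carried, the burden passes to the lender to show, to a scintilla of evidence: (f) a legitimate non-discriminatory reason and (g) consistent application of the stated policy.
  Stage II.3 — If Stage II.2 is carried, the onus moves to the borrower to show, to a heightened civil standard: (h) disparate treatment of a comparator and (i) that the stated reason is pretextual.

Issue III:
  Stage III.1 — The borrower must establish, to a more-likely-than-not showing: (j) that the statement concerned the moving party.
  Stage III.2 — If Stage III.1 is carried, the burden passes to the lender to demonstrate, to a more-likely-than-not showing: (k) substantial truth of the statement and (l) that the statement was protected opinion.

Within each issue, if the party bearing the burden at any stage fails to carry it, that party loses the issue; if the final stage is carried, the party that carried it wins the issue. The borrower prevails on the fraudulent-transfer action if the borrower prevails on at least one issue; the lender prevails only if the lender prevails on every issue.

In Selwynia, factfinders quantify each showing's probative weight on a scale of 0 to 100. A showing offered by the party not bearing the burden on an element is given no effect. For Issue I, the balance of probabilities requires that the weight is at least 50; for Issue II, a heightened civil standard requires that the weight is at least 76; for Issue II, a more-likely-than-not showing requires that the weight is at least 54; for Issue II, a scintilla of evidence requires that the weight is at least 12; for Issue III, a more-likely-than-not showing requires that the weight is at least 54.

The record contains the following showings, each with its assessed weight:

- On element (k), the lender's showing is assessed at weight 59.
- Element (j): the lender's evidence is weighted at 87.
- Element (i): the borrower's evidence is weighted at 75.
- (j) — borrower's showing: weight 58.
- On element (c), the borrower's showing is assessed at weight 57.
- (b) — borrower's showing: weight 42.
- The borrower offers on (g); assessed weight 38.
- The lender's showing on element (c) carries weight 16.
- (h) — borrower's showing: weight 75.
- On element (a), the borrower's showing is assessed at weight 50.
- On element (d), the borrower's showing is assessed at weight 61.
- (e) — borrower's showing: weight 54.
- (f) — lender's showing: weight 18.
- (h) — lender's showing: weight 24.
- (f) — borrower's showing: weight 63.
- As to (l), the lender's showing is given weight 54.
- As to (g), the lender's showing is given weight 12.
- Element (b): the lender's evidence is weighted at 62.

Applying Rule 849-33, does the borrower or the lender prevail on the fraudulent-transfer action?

— Issue I —
Stage I.1 (borrower, the balance of probabilities, weight is at least 50): (a) 50 ≥ 50 — meets.
  Stage I.1 carried; the burden remains with the borrower.
Stage I.2 (borrower, the balance of probabilities, weight is at least 50): (b) 42 (lender's 62 disregarded) < 50 — fails; (c) 57 (lender's 16 disregarded) ≥ 50 — meets.
  Not every element is met, so the borrower fails to carry Stage I.2.
The lender prevails on this issue.
— Issue II —
At Stage II.1 the borrower must meet a more-likely-than-not showing (weight is at least 54): on (d) the weight is 61, ≥ 54, so (d) meets the standard; on (e) the weight is 54, ≥ 54, so (e) meets the standard.
  The borrower carries Stage II.1; the lender now bears the burden.
At Stage II.2 the lender must meet a scintilla of evidence (weight is at least 12): on (f) the weight is 18 (the borrower's 63 is given no effect), which does reach 12, so (f) meets the standard; on (g) the weight is 12 (the borrower's 38 is given no effect), ≥ 12, so (g) meets the standard.
  All elements met. The burden passes to the borrower.
At Stage II.3 the borrower must meet a heightened civil standard (weight is at least 76): on (h) the weight is 75 (the lender's 24 is given no effect), which does not reach 76, so (h) does not meet the standard; on (i) the weight is 75, which does not reach 76, so (i) does not meet the standard.
  The borrower does not carry Stage II.3.
The analysis ends at Stage II.3; the lender prevails on this issue.
— Issue III —
At Stage III.1 the borrower must meet a more-likely-than-not showing (weight is at least 54): on (j) the weight is 58 (the lender's 87 is given no effect), which does reach 54, so (j) meets the standard.
  The borrower carries Stage III.1; the lender now bears the burden.
At Stage III.2 the lender must meet a more-likely-than-not showing (weight is at least 54): on (k) the weight is 59, which does reach 54, so (k) meets the standard; on (l) the weight is 54, which does reach 54, so (l) meets the standard.
  Stage III.2 carried; the final stage is satisfied.
With every stage satisfied, the lender prevails on this issue.
Per-issue: Issue I → lender; Issue II → lender; Issue III → lender. The borrower must prevail on at least one issue; overall, the lender prevails.

lender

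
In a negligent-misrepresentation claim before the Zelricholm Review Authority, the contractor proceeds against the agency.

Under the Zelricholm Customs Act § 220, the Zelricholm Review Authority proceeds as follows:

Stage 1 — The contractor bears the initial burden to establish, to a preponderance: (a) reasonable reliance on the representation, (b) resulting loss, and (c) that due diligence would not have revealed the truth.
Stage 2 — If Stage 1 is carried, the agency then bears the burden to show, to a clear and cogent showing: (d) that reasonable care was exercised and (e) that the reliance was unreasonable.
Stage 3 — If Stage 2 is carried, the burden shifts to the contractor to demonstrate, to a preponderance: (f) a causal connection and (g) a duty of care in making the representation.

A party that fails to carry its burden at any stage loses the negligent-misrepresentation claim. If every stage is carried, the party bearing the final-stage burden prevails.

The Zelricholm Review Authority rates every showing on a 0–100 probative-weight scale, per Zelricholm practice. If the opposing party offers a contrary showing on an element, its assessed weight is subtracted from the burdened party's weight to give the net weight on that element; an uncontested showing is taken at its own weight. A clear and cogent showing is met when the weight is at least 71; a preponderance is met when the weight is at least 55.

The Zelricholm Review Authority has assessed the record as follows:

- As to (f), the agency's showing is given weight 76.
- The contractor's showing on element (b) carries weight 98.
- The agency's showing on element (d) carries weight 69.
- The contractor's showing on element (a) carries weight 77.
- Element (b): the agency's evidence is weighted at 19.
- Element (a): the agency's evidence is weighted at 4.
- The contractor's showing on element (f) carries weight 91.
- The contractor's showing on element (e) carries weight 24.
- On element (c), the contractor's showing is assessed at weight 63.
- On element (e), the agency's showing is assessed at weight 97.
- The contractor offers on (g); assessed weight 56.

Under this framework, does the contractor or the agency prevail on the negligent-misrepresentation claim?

Stage 1 (contractor, a preponderance, weight is at least 55): (a) net 77−4=73 ≥ 55 — meets; (b) net 98−19=79 ≥ 55 — meets; (c) 63 ≥ 55 — meets.
  All elements met. The burden passes to the agency.
Stage 2 (agency, a clear and cogent showing, weight is at least 71): (d) 69 < 71 — fails; (e) net 97−24=73 ≥ 71 — meets.
  The agency does not carry Stage 2.
The contractor prevails.

contractor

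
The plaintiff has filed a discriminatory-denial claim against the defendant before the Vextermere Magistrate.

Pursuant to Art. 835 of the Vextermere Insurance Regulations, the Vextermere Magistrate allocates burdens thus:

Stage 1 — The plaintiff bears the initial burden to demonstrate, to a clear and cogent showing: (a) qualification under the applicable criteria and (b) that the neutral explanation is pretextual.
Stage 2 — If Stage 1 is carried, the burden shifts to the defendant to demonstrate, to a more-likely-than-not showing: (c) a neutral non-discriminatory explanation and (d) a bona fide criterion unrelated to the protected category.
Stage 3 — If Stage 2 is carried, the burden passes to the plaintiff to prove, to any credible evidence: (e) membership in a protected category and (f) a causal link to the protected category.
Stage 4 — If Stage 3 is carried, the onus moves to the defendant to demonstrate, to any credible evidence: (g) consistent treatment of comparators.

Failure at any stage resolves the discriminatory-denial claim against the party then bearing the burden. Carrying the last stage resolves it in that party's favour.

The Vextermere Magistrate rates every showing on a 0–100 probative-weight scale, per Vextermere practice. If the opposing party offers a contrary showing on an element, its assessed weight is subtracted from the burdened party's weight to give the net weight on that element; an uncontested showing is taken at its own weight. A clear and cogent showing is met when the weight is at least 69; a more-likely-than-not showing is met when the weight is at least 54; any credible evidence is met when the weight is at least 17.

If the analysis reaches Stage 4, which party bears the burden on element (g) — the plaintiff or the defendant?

defendant

Stage 4's rule assigns the burden to the defendant (to any credible evidence).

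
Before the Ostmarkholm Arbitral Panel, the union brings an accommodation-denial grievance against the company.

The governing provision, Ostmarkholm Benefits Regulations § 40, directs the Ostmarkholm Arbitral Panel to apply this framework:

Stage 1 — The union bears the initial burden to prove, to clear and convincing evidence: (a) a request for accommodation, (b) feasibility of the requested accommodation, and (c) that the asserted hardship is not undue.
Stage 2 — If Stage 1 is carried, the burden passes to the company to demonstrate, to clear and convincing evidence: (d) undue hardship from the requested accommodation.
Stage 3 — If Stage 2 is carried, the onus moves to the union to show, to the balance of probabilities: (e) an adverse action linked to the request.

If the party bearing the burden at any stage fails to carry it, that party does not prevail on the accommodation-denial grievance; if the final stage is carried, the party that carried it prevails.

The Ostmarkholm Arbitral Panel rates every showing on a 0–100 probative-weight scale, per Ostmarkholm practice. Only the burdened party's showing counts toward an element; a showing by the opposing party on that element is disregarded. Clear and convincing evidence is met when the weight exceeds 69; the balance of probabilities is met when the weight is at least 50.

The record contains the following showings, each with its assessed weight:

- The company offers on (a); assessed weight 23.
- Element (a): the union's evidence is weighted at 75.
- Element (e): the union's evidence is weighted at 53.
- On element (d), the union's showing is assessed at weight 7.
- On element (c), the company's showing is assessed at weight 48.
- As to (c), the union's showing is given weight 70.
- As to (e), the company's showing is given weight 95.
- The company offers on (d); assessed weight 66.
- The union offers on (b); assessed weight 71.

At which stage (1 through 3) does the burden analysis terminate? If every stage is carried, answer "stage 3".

Stage 1 (union, clear and convincing evidence, weight exceeds 69): (a) 75 (company's 23 disregarded) > 69 — meets; (b) 71 > 69 — meets; (c) 70 (company's 48 disregarded) > 69 — meets.
  All elements met. The burden passes to the company.
Stage 2 (company, clear and convincing evidence, weight exceeds 69): (d) 66 (union's 7 disregarded) ≤ 69 — fails.
  The company does not carry Stage 2.
So the union prevails.

stage 2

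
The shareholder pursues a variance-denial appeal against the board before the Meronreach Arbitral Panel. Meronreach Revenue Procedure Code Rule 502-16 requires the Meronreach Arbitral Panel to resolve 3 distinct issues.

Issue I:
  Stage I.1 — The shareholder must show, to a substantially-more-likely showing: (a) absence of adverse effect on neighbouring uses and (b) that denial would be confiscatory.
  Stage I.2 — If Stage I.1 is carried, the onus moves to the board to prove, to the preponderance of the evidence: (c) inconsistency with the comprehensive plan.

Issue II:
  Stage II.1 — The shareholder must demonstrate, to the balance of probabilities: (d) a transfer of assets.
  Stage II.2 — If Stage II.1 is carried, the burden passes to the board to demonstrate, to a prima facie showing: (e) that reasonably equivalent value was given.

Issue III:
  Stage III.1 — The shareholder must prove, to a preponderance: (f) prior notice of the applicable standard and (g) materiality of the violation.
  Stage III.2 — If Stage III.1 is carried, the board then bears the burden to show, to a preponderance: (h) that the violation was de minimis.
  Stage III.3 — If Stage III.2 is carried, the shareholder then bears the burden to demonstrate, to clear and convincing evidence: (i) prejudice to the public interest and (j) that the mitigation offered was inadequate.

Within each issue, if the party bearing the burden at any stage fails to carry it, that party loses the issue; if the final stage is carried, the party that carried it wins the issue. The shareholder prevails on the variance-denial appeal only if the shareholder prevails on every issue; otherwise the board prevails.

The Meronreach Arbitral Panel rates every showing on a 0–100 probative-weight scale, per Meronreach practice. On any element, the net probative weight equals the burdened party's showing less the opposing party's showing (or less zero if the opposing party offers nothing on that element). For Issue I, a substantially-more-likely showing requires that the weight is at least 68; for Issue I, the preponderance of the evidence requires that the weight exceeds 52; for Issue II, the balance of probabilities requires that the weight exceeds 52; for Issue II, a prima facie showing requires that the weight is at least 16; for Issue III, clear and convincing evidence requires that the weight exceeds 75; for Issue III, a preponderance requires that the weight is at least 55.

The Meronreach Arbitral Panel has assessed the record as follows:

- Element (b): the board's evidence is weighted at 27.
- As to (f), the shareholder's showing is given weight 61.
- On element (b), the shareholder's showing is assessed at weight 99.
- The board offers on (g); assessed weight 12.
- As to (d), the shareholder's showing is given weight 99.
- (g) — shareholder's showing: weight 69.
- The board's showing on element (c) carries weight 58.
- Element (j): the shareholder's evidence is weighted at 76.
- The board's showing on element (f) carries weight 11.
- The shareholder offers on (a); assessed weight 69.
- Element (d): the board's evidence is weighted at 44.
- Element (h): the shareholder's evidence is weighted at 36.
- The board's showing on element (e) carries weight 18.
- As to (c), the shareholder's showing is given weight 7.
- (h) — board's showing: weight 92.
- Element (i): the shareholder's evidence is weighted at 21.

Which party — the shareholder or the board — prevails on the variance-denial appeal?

— Issue I —
Stage I.1 — burden on shareholder; standard: a substantially-more-likely showing (weight is at least 68).
    (a): 69 ≥ 68 [met]
    (b): 99 − 27 = 72 ≥ 68 [met]
  Stage I.1 is satisfied; the onus moves to the board.
Stage I.2 — burden on board; standard: the preponderance of the evidence (weight exceeds 52).
    (c): 58 − 7 = 51 ≤ 52 [not met]
  The board does not carry Stage I.2.
The shareholder prevails on this issue.
— Issue II —
At Stage II.1 the shareholder must meet the balance of probabilities (weight exceeds 52): on (d) the weight is 99 less the opposing 44 gives net 55, which does exceed 52, so (d) meets the standard.
  Stage II.1 is satisfied; the onus moves to the board.
At Stage II.2 the board must meet a prima facie showing (weight is at least 16): on (e) the weight is 18, which does reach 16, so (e) meets the standard.
  All elements met at the final stage.
All stages carried — the board prevails on this issue.
— Issue III —
Stage III.1 — burden on shareholder; standard: a preponderance (weight is at least 55).
    (f): 61 − 11 = 50 < 55 [not met]
    (g): 69 − 12 = 57 ≥ 55 [met]
  The shareholder does not carry Stage III.1.
The board prevails on this issue.
Per-issue: Issue I → shareholder; Issue II → board; Issue III → board. The shareholder must prevail on every issue; overall, the board prevails.

board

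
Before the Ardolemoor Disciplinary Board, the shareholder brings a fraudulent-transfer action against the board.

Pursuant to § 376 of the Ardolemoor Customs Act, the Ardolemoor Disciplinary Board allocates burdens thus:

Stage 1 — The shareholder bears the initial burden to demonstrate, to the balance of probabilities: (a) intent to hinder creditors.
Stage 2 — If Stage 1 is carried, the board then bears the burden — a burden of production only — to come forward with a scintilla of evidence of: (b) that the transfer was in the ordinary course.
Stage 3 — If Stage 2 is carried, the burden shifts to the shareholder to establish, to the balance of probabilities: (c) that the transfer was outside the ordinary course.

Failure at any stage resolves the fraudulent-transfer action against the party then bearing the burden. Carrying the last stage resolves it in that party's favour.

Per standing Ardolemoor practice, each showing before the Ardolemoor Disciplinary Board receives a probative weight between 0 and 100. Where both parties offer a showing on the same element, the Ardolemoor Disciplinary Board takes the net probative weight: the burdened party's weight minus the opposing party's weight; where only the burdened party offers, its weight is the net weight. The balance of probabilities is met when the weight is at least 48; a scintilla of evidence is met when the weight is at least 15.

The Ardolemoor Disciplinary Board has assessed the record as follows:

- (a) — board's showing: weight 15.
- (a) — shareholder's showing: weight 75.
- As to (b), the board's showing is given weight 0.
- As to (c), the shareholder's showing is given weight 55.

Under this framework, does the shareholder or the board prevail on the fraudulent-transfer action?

shareholder

Stage 1 — burden on shareholder; standard: the balance of probabilities (weight is at least 48).
    (a): 75 − 15 = 60 ≥ 48 [met]
  The shareholder carries Stage 1; the board now bears the burden.
Stage 2 — burden on board; standard: a scintilla of evidence (weight is at least 15).
    (b): 0 < 15 [not met]
  The board does not carry Stage 2.
So the shareholder prevails.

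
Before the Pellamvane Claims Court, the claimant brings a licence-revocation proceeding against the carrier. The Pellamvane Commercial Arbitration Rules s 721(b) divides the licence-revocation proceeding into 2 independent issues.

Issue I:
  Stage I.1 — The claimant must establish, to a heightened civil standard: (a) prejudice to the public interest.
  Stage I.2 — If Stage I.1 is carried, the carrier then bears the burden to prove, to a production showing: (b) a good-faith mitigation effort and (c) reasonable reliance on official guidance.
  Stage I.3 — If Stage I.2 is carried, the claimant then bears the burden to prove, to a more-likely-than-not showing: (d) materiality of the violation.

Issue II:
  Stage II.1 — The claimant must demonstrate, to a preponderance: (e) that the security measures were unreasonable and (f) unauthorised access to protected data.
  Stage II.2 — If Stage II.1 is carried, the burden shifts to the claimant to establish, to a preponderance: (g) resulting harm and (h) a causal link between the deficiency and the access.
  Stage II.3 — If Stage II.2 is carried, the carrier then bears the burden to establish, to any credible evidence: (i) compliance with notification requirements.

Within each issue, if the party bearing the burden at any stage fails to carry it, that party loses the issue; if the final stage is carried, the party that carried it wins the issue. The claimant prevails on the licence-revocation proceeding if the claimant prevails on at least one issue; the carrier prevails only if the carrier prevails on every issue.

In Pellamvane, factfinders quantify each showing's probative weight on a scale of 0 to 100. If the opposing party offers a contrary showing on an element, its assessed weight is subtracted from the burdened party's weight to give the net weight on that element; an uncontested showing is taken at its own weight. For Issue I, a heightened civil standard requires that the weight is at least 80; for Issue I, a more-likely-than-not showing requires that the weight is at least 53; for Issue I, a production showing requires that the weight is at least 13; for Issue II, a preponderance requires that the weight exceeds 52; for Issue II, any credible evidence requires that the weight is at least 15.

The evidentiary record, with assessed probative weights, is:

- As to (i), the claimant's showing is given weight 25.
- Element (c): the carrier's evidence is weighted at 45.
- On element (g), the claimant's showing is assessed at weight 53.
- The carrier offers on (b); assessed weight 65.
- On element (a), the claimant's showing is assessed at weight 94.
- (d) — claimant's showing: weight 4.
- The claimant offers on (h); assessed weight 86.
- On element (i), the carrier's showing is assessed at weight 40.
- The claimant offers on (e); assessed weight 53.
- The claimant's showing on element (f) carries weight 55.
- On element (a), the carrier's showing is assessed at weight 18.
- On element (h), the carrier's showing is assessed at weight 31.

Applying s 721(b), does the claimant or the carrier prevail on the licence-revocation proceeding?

carrier

— Issue I —
At Stage I.1 the claimant must meet a heightened civil standard (weight is at least 80): on (a) the weight is 94 less the opposing 18 gives net 76, which does not reach 80, so (a) does not meet the standard.
  The claimant does not carry Stage I.1.
So the carrier prevails on this issue.
— Issue II —
Stage II.1 — burden on claimant; standard: a preponderance (weight exceeds 52).
    (e): 53 > 52 [met]
    (f): 55 > 52 [met]
  Stage II.1 carried; the burden remains with the claimant.
Stage II.2 — burden on claimant; standard: a preponderance (weight exceeds 52).
    (g): 53 > 52 [met]
    (h): 86 − 31 = 55 > 52 [met]
  Stage II.2 is satisfied; the onus moves to the carrier.
Stage II.3 — burden on carrier; standard: any credible evidence (weight is at least 15).
    (i): 40 − 25 = 15 ≥ 15 [met]
  The carrier carries the last stage.
With every stage satisfied, the carrier prevails on this issue.
Per-issue: Issue I → carrier; Issue II → carrier. The claimant must prevail on at least one issue; overall, the carrier prevails.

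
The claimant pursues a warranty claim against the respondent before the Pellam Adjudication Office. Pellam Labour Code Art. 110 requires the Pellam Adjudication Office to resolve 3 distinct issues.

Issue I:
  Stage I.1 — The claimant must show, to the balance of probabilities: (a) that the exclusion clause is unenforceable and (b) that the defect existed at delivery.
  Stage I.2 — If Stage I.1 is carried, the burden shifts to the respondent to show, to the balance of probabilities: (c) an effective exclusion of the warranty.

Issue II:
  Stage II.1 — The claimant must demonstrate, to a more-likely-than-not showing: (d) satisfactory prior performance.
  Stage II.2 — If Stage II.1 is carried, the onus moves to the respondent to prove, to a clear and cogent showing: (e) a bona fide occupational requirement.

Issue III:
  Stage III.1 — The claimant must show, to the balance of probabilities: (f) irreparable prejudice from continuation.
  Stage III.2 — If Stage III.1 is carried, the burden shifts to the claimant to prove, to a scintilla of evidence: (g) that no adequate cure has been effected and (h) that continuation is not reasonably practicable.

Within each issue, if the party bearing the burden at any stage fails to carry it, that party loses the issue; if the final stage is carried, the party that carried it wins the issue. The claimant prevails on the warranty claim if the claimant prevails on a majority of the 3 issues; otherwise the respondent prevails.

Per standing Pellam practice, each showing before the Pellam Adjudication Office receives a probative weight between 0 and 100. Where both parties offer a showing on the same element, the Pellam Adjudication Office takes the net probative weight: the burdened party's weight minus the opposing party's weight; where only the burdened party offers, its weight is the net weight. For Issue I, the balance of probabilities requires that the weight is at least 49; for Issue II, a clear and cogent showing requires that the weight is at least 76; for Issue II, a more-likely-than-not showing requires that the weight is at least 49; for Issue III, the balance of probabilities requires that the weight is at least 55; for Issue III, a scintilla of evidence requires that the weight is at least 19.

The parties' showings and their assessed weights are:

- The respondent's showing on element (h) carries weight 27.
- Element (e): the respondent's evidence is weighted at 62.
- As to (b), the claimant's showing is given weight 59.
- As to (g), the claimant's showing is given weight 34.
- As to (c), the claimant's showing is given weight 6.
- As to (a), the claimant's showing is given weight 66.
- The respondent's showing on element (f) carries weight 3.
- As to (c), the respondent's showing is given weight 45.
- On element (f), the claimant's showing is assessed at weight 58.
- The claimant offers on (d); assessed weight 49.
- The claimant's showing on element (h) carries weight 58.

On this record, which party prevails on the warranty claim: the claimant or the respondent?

claimant

— Issue I —
At Stage I.1 the claimant must meet the balance of probabilities (weight is at least 49): on (a) the weight is 66, which does reach 49, so (a) meets the standard; on (b) the weight is 59, which does reach 49, so (b) meets the standard.
  The claimant carries Stage I.1; the respondent now bears the burden.
At Stage I.2 the respondent must meet the balance of probabilities (weight is at least 49): on (c) the weight is 45 less the opposing 6 gives net 39, < 49, so (c) does not meet the standard.
  The respondent does not carry Stage I.2.
The analysis ends at Stage I.2; the claimant prevails on this issue.
— Issue II —
Stage II.1 (claimant, a more-likely-than-not showing, weight is at least 49): (d) 49 ≥ 49 — meets.
  Stage II.1 is satisfied; the onus moves to the respondent.
Stage II.2 (respondent, a clear and cogent showing, weight is at least 76): (e) 62 < 76 — fails.
  Not every element is met, so the respondent fails to carry Stage II.2.
So the claimant prevails on this issue.
— Issue III —
Stage III.1 (claimant, the balance of probabilities, weight is at least 55): (f) net 58−3=55 ≥ 55 — meets.
  Stage III.1 carried; the burden remains with the claimant.
Stage III.2 (claimant, a scintilla of evidence, weight is at least 19): (g) 34 ≥ 19 — meets; (h) net 58−27=31 ≥ 19 — meets.
  All elements met at the final stage.
With every stage satisfied, the claimant prevails on this issue.
Per-issue: Issue I → claimant; Issue II → claimant; Issue III → claimant. The claimant must prevail on a majority of issues; overall, the claimant prevails.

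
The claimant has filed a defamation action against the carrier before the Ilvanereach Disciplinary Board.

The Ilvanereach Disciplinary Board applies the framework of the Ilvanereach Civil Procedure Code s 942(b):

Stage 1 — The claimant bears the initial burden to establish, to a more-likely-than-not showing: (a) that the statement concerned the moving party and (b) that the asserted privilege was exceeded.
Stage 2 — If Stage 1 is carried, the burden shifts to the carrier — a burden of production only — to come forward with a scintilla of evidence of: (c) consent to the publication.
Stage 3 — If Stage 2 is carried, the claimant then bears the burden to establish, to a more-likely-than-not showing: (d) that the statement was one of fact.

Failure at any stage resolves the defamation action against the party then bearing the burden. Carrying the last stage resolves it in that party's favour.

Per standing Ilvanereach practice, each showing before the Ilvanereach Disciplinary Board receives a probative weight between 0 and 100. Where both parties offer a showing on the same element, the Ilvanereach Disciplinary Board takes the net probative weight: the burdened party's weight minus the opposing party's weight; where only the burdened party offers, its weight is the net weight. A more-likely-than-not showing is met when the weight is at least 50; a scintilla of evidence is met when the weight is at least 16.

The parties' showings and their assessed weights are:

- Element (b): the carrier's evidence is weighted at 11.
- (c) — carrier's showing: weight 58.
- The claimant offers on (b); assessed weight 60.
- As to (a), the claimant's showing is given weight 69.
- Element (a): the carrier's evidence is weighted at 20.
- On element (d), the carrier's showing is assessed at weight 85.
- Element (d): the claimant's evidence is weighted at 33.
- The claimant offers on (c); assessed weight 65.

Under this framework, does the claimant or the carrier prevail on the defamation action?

Stage 1 — burden on claimant; standard: a more-likely-than-not showing (weight is at least 50).
    (a): 69 − 20 = 49 < 50 [not met]
    (b): 60 − 11 = 49 < 50 [not met]
  The claimant does not carry Stage 1.
The analysis ends at Stage 1; the carrier prevails.

carrier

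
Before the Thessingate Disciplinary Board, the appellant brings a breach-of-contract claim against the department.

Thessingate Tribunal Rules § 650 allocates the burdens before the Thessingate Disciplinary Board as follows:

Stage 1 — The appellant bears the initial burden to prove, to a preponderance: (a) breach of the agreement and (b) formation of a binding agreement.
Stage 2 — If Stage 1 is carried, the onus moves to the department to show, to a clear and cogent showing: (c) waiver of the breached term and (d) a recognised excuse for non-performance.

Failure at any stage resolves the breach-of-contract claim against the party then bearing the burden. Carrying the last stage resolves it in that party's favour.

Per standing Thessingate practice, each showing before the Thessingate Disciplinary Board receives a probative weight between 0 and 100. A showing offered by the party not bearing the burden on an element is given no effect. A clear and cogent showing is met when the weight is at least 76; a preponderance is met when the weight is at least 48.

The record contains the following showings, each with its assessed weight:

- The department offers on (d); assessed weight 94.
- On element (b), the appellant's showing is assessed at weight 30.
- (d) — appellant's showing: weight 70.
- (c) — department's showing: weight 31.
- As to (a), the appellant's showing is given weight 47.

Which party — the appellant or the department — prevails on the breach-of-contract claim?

department

Stage 1 (appellant, a preponderance, weight is at least 48): (a) 47 < 48 — fails; (b) 30 < 48 — fails.
  Stage 1 not carried; the appellant fails its burden.
The department prevails.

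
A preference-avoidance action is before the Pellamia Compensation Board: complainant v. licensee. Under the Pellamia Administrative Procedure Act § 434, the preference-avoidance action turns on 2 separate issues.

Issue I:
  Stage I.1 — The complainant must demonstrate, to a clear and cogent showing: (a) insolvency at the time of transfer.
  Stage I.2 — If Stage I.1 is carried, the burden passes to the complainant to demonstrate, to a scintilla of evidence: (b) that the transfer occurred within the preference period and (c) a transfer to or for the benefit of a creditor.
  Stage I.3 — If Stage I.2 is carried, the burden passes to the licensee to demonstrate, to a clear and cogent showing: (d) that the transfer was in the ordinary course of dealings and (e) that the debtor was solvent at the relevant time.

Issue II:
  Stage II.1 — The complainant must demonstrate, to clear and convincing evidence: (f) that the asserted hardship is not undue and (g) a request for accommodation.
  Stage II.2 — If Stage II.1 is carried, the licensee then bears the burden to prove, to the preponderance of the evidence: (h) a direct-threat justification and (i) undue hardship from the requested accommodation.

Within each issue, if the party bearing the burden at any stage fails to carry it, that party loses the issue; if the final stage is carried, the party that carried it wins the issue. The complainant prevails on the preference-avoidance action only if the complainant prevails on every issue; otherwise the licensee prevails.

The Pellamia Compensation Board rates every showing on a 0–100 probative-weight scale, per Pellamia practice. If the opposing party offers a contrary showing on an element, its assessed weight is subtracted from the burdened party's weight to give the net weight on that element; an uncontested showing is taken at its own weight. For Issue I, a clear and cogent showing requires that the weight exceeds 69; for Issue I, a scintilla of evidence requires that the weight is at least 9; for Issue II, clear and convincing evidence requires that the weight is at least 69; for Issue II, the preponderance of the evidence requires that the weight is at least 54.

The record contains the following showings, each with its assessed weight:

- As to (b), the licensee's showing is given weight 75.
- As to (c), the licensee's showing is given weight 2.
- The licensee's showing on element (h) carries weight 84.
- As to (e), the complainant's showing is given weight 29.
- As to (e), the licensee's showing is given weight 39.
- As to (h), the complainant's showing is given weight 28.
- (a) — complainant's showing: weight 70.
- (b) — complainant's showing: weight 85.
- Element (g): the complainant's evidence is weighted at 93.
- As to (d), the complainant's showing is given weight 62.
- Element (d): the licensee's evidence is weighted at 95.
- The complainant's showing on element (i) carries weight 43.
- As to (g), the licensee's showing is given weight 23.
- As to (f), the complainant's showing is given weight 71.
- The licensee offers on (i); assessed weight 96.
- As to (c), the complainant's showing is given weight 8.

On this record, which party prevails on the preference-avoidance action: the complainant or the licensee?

licensee

— Issue I —
Stage I.1 — burden on complainant; standard: a clear and cogent showing (weight exceeds 69).
    (a): 70 > 69 [met]
  Stage I.1 is satisfied; the complainant continues to bear the burden.
Stage I.2 — burden on complainant; standard: a scintilla of evidence (weight is at least 9).
    (b): 85 − 75 = 10 ≥ 9 [met]
    (c): 8 − 2 = 6 < 9 [not met]
  Not every element is met, so the complainant fails to carry Stage I.2.
The licensee prevails on this issue.
— Issue II —
Stage II.1 (complainant, clear and convincing evidence, weight is at least 69): (f) 71 ≥ 69 — meets; (g) net 93−23=70 ≥ 69 — meets.
  Stage II.1 is satisfied; the onus moves to the licensee.
Stage II.2 (licensee, the preponderance of the evidence, weight is at least 54): (h) net 84−28=56 ≥ 54 — meets; (i) net 96−43=53 < 54 — fails.
  The licensee does not carry Stage II.2.
The analysis ends at Stage II.2; the complainant prevails on this issue.
Per-issue: Issue I → licensee; Issue II → complainant. The complainant must prevail on every issue; overall, the licensee prevails.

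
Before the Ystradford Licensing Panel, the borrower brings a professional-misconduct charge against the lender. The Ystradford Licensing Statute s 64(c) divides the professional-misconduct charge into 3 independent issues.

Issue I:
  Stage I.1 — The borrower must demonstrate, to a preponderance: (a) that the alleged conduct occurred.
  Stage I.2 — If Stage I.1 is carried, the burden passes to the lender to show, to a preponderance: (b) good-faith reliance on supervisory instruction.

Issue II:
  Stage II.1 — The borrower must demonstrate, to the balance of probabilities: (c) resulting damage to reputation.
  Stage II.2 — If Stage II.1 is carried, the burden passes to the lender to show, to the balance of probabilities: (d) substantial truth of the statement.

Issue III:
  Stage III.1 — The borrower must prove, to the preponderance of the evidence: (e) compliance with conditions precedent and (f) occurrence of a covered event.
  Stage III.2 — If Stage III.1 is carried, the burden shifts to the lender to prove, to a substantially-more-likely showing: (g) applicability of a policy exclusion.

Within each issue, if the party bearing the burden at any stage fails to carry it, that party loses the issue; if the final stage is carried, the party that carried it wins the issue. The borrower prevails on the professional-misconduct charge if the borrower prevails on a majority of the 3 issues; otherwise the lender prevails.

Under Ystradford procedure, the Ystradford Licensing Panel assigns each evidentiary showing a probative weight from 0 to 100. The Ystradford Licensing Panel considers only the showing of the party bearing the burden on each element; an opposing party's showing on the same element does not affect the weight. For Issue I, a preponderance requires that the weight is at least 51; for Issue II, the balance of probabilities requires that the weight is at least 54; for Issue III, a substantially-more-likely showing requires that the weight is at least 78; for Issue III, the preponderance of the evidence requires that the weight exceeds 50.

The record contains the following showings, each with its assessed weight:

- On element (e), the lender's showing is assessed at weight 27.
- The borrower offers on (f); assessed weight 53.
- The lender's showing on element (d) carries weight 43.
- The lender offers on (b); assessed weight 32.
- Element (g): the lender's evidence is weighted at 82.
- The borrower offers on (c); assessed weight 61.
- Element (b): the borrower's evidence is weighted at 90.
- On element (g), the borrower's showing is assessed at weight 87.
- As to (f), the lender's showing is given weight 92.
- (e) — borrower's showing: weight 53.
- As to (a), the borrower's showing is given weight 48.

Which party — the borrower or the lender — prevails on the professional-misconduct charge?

— Issue I —
Stage I.1 (borrower, a preponderance, weight is at least 51): (a) 48 < 51 — fails.
  The borrower does not carry Stage I.1.
So the lender prevails on this issue.
— Issue II —
Stage II.1 (borrower, the balance of probabilities, weight is at least 54): (c) 61 ≥ 54 — meets.
  The borrower carries Stage II.1; the lender now bears the burden.
Stage II.2 (lender, the balance of probabilities, weight is at least 54): (d) 43 < 54 — fails.
  Not every element is met, so the lender fails to carry Stage II.2.
So the borrower prevails on this issue.
— Issue III —
Stage III.1 (borrower, the preponderance of the evidence, weight exceeds 50): (e) 53 (lender's 27 disregarded) > 50 — meets; (f) 53 (lender's 92 disregarded) > 50 — meets.
  The borrower carries Stage III.1; the lender now bears the burden.
Stage III.2 (lender, a substantially-more-likely showing, weight is at least 78): (g) 82 (borrower's 87 disregarded) ≥ 78 — meets.
  The lender carries the last stage.
All stages carried — the lender prevails on this issue.
Per-issue: Issue I → lender; Issue II → borrower; Issue III → lender. The borrower must prevail on a majority of issues; overall, the lender prevails.

lender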